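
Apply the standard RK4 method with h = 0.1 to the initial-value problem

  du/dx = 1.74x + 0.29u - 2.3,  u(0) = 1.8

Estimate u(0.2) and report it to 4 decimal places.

RK4: k1 = f(x_n, u_n); k2 = f(x_n + h/2, u_n + (h/2)·k1); k3 = f(x_n + h/2, u_n + (h/2)·k2); k4 = f(x_n + h, u_n + h·k3); u_{n+1} = u_n + (h/6)·(k1 + 2k2 + 2k3 + k4).
x=0.000000, u=1.800000:
  k1 = f(0.000000, 1.800000) = -1.778000
  k2 = f(0.050000, 1.711100) = -1.716781
  k3 = f(0.050000, 1.714161) = -1.715893
  k4 = f(0.100000, 1.628411) = -1.653761
  u ← 1.800000 + (0.1/6)·(k1 + 2k2 + 2k3 + k4) = 1.628382
x=0.100000, u=1.628382:
  k1 = f(0.100000, 1.628382) = -1.653769
  k2 = f(0.150000, 1.545693) = -1.590749
  k3 = f(0.150000, 1.548844) = -1.589835
  k4 = f(0.200000, 1.469398) = -1.525875
  u ← 1.628382 + (0.1/6)·(k1 + 2k2 + 2k3 + k4) = 1.469368
u(0.2) ≈ 1.4694

1.4694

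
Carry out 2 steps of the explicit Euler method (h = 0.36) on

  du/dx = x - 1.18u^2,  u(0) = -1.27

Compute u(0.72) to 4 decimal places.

-3.4494

Euler: u_{n+1} = u_n + h·f(x_n, u_n).
x=0.000000, u=-1.270000: f=-1.903222 → u ← -1.270000 + 0.36·(-1.903222) = -1.955160
x=0.360000, u=-1.955160: f=-4.150727 → u ← -1.955160 + 0.36·(-4.150727) = -3.449422
u(0.72) ≈ -3.4494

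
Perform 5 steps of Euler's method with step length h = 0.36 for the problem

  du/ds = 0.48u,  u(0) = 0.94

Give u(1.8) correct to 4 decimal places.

2.0857

Euler: u_{n+1} = u_n + h·f(s_n, u_n).
s=0.000000, u=0.940000: f=0.451200 → u ← 0.940000 + 0.36·0.451200 = 1.102432
s=0.360000, u=1.102432: f=0.529167 → u ← 1.102432 + 0.36·0.529167 = 1.292932
s=0.720000, u=1.292932: f=0.620607 → u ← 1.292932 + 0.36·0.620607 = 1.516351
s=1.080000, u=1.516351: f=0.727848 → u ← 1.516351 + 0.36·0.727848 = 1.778376
s=1.440000, u=1.778376: f=0.853621 → u ← 1.778376 + 0.36·0.853621 = 2.085680
u(1.8) ≈ 2.0857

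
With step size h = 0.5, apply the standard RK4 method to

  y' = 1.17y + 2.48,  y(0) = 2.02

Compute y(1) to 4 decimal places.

RK4: k1 = f(t_n, y_n); k2 = f(t_n + h/2, y_n + (h/2)·k1); k3 = f(t_n + h/2, y_n + (h/2)·k2); k4 = f(t_n + h, y_n + h·k3); y_{n+1} = y_n + (h/6)·(k1 + 2k2 + 2k3 + k4).
t=0.000000, y=2.020000:
  k1 = f(0.000000, 2.020000) = 4.843400
  k2 = f(0.250000, 3.230850) = 6.260095
  k3 = f(0.250000, 3.585024) = 6.674478
  k4 = f(0.500000, 5.357239) = 8.747969
  y ← 2.020000 + (0.5/6)·(k1 + 2k2 + 2k3 + k4) = 5.308376
t=0.500000, y=5.308376:
  k1 = f(0.500000, 5.308376) = 8.690800
  k2 = f(0.750000, 7.481076) = 11.232859
  k3 = f(0.750000, 8.116591) = 11.976411
  k4 = f(1.000000, 11.296582) = 15.697001
  y ← 5.308376 + (0.5/6)·(k1 + 2k2 + 2k3 + k4) = 11.208905
y(1) ≈ 11.2089

11.2089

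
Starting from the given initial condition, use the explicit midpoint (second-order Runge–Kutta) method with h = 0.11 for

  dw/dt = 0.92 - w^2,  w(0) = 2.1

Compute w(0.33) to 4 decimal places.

1.4461

Midpoint: k1 = f(t_n, w_n); k2 = f(t_n + h/2, w_n + (h/2)·k1); w_{n+1} = w_n + h·k2.
t=0.000000, w=2.100000:
  k1 = f(0.000000, 2.100000) = -3.490000
  k2 = f(0.055000, 1.908050) = -2.720655
  w ← 2.100000 + 0.11·(-2.720655) = 1.800728
t=0.110000, w=1.800728:
  k1 = f(0.110000, 1.800728) = -2.322621
  k2 = f(0.165000, 1.672984) = -1.878875
  w ← 1.800728 + 0.11·(-1.878875) = 1.594052
t=0.220000, w=1.594052:
  k1 = f(0.220000, 1.594052) = -1.621001
  k2 = f(0.275000, 1.504897) = -1.344714
  w ← 1.594052 + 0.11·(-1.344714) = 1.446133
w(0.33) ≈ 1.4461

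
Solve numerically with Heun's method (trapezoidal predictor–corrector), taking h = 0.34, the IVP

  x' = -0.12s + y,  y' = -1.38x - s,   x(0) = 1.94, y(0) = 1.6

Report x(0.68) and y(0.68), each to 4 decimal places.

Heun on (x,y): k1 = f(s_n, state_n); k2 = f(s_n + h, state_n + h·k1); state_{n+1} = state_n + (h/2)·(k1 + k2).
0.000000: (1.940000, 1.600000)
  k1 = (1.600000, -2.677200)
  predictor → (2.484000, 0.689752)
  k2 = (0.648952, -3.767920)
  → (2.322322, 0.504330)
0.340000: (2.322322, 0.504330)
  k1 = (0.463530, -3.544804)
  predictor → (2.479922, -0.700904)
  k2 = (-0.782504, -4.102292)
  → (2.268096, -0.795677)
(x(0.68), y(0.68)) ≈ (2.2681, -0.7957)

2.2681, -0.7957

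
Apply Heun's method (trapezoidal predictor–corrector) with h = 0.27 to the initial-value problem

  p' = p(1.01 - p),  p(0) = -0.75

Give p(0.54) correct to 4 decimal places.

Heun: k1 = f(x_n, p_n); k2 = f(x_n + h, p_n + h·k1); p_{n+1} = p_n + (h/2)·(k1 + k2).
x=0.000000, p=-0.750000:
  k1 = f(0.000000, -0.750000) = -1.320000
  k2 = f(0.270000, -1.106400) = -2.341585
  p ← -0.750000 + (0.27/2)·(-1.320000 + (-2.341585)) = -1.244314
x=0.270000, p=-1.244314:
  k1 = f(0.270000, -1.244314) = -2.805074
  k2 = f(0.540000, -2.001684) = -6.028440
  p ← -1.244314 + (0.27/2)·(-2.805074 + (-6.028440)) = -2.436838
p(0.54) ≈ -2.4368

-2.4368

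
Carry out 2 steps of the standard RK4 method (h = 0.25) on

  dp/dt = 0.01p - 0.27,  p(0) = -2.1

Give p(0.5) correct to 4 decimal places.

RK4: k1 = f(t_n, p_n); k2 = f(t_n + h/2, p_n + (h/2)·k1); k3 = f(t_n + h/2, p_n + (h/2)·k2); k4 = f(t_n + h, p_n + h·k3); p_{n+1} = p_n + (h/6)·(k1 + 2k2 + 2k3 + k4).
t=0.000000, p=-2.100000:
  k1 = f(0.000000, -2.100000) = -0.291000
  k2 = f(0.125000, -2.136375) = -0.291364
  k3 = f(0.125000, -2.136420) = -0.291364
  k4 = f(0.250000, -2.172841) = -0.291728
  p ← -2.100000 + (0.25/6)·(k1 + 2k2 + 2k3 + k4) = -2.172841
t=0.250000, p=-2.172841:
  k1 = f(0.250000, -2.172841) = -0.291728
  k2 = f(0.375000, -2.209307) = -0.292093
  k3 = f(0.375000, -2.209353) = -0.292094
  k4 = f(0.500000, -2.245864) = -0.292459
  p ← -2.172841 + (0.25/6)·(k1 + 2k2 + 2k3 + k4) = -2.245864
p(0.5) ≈ -2.2459

-2.2459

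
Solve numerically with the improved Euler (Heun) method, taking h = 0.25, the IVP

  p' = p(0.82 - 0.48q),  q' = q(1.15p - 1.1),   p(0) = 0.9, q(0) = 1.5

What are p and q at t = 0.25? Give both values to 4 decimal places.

Heun on (p,q): k1 = f(t_n, state_n); k2 = f(t_n + h, state_n + h·k1); state_{n+1} = state_n + (h/2)·(k1 + k2).
0.000000: (0.900000, 1.500000)
  k1 = (0.090000, -0.097500)
  predictor → (0.922500, 1.475625)
  k2 = (0.103043, -0.057734)
  → (0.924130, 1.480596)
(p(0.25), q(0.25)) ≈ (0.9241, 1.4806)

0.9241, 1.4806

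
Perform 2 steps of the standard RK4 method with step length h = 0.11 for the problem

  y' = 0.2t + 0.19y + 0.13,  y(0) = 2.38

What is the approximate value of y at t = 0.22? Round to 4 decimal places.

RK4: k1 = f(t_n, y_n); k2 = f(t_n + h/2, y_n + (h/2)·k1); k3 = f(t_n + h/2, y_n + (h/2)·k2); k4 = f(t_n + h, y_n + h·k3); y_{n+1} = y_n + (h/6)·(k1 + 2k2 + 2k3 + k4).
t=0.000000, y=2.380000:
  k1 = f(0.000000, 2.380000) = 0.582200
  k2 = f(0.055000, 2.412021) = 0.599284
  k3 = f(0.055000, 2.412961) = 0.599463
  k4 = f(0.110000, 2.445941) = 0.616729
  y ← 2.380000 + (0.11/6)·(k1 + 2k2 + 2k3 + k4) = 2.445934
t=0.110000, y=2.445934:
  k1 = f(0.110000, 2.445934) = 0.616728
  k2 = f(0.165000, 2.479854) = 0.634172
  k3 = f(0.165000, 2.480814) = 0.634355
  k4 = f(0.220000, 2.515713) = 0.651986
  y ← 2.445934 + (0.11/6)·(k1 + 2k2 + 2k3 + k4) = 2.515707
y(0.22) ≈ 2.5157

2.5157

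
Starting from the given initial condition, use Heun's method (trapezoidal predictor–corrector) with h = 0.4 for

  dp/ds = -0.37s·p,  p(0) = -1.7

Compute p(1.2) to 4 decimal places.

Heun: k1 = f(s_n, p_n); k2 = f(s_n + h, p_n + h·k1); p_{n+1} = p_n + (h/2)·(k1 + k2).
s=0.000000, p=-1.700000:
  k1 = f(0.000000, -1.700000) = 0.000000
  k2 = f(0.400000, -1.700000) = 0.251600
  p ← -1.700000 + (0.4/2)·(0.000000 + 0.251600) = -1.649680
s=0.400000, p=-1.649680:
  k1 = f(0.400000, -1.649680) = 0.244153
  k2 = f(0.800000, -1.552019) = 0.459398
  p ← -1.649680 + (0.4/2)·(0.244153 + 0.459398) = -1.508970
s=0.800000, p=-1.508970:
  k1 = f(0.800000, -1.508970) = 0.446655
  k2 = f(1.200000, -1.330308) = 0.590657
  p ← -1.508970 + (0.4/2)·(0.446655 + 0.590657) = -1.301508
p(1.2) ≈ -1.3015

-1.3015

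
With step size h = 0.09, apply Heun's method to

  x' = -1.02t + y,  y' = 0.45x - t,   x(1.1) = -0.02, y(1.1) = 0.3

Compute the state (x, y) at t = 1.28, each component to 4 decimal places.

-0.2035, 0.0775

Heun on (x,y): k1 = f(t_n, state_n); k2 = f(t_n + h, state_n + h·k1); state_{n+1} = state_n + (h/2)·(k1 + k2).
1.100000: (-0.020000, 0.300000)
  k1 = (-0.822000, -1.109000)
  predictor → (-0.093980, 0.200190)
  k2 = (-1.013610, -1.232291)
  → (-0.102602, 0.194642)
1.190000: (-0.102602, 0.194642)
  k1 = (-1.019158, -1.236171)
  predictor → (-0.194327, 0.083387)
  k2 = (-1.222213, -1.367447)
  → (-0.203464, 0.077479)
(x(1.28), y(1.28)) ≈ (-0.2035, 0.0775)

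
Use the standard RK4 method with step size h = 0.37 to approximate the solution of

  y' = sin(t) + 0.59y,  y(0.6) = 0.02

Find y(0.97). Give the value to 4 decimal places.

RK4: k1 = f(t_n, y_n); k2 = f(t_n + h/2, y_n + (h/2)·k1); k3 = f(t_n + h/2, y_n + (h/2)·k2); k4 = f(t_n + h, y_n + h·k3); y_{n+1} = y_n + (h/6)·(k1 + 2k2 + 2k3 + k4).
t=0.600000, y=0.020000:
  k1 = f(0.600000, 0.020000) = 0.576442
  k2 = f(0.785000, 0.126642) = 0.781544
  k3 = f(0.785000, 0.164586) = 0.803931
  k4 = f(0.970000, 0.317454) = 1.012184
  y ← 0.020000 + (0.37/6)·(k1 + 2k2 + 2k3 + k4) = 0.313507
y(0.97) ≈ 0.3135

0.3135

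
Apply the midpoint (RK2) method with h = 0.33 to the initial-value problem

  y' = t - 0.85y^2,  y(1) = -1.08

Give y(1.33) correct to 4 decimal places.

-1.0219

Midpoint: k1 = f(t_n, y_n); k2 = f(t_n + h/2, y_n + (h/2)·k1); y_{n+1} = y_n + h·k2.
t=1.000000, y=-1.080000:
  k1 = f(1.000000, -1.080000) = 0.008560
  k2 = f(1.165000, -1.078588) = 0.176151
  y ← -1.080000 + 0.33·0.176151 = -1.021870
y(1.33) ≈ -1.0219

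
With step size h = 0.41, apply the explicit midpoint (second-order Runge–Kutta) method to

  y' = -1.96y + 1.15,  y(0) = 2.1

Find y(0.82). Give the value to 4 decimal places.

0.9948

Midpoint: k1 = f(t_n, y_n); k2 = f(t_n + h/2, y_n + (h/2)·k1); y_{n+1} = y_n + h·k2.
t=0.000000, y=2.100000:
  k1 = f(0.000000, 2.100000) = -2.966000
  k2 = f(0.205000, 1.491970) = -1.774261
  y ← 2.100000 + 0.41·(-1.774261) = 1.372553
t=0.410000, y=1.372553:
  k1 = f(0.410000, 1.372553) = -1.540204
  k2 = f(0.615000, 1.056811) = -0.921350
  y ← 1.372553 + 0.41·(-0.921350) = 0.994799
y(0.82) ≈ 0.9948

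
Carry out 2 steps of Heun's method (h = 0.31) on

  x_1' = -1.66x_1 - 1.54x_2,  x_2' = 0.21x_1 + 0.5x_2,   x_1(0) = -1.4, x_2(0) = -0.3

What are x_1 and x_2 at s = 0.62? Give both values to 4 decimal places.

Heun on (x_1,x_2): k1 = f(s_n, state_n); k2 = f(s_n + h, state_n + h·k1); state_{n+1} = state_n + (h/2)·(k1 + k2).
0.000000: (-1.400000, -0.300000)
  k1 = (2.786000, -0.444000)
  predictor → (-0.536340, -0.437640)
  k2 = (1.564290, -0.331451)
  → (-0.725705, -0.420195)
0.310000: (-0.725705, -0.420195)
  k1 = (1.851771, -0.362496)
  predictor → (-0.151656, -0.532569)
  k2 = (1.071905, -0.298132)
  → (-0.272535, -0.522592)
(x_1(0.62), x_2(0.62)) ≈ (-0.2725, -0.5226)

-0.2725, -0.5226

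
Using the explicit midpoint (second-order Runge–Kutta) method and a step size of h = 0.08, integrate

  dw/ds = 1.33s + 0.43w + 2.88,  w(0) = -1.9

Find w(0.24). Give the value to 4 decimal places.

Midpoint: k1 = f(s_n, w_n); k2 = f(s_n + h/2, w_n + (h/2)·k1); w_{n+1} = w_n + h·k2.
s=0.000000, w=-1.900000:
  k1 = f(0.000000, -1.900000) = 2.063000
  k2 = f(0.040000, -1.817480) = 2.151684
  w ← -1.900000 + 0.08·2.151684 = -1.727865
s=0.080000, w=-1.727865:
  k1 = f(0.080000, -1.727865) = 2.243418
  k2 = f(0.120000, -1.638129) = 2.335205
  w ← -1.727865 + 0.08·2.335205 = -1.541049
s=0.160000, w=-1.541049:
  k1 = f(0.160000, -1.541049) = 2.430149
  k2 = f(0.200000, -1.443843) = 2.525148
  w ← -1.541049 + 0.08·2.525148 = -1.339037
w(0.24) ≈ -1.3390

-1.3390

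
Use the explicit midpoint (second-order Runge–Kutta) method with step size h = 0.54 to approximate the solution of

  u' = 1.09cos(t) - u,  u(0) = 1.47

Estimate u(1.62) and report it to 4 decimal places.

0.6940

Midpoint: k1 = f(t_n, u_n); k2 = f(t_n + h/2, u_n + (h/2)·k1); u_{n+1} = u_n + h·k2.
t=0.000000, u=1.470000:
  k1 = f(0.000000, 1.470000) = -0.380000
  k2 = f(0.270000, 1.367400) = -0.316890
  u ← 1.470000 + 0.54·(-0.316890) = 1.298880
t=0.540000, u=1.298880:
  k1 = f(0.540000, 1.298880) = -0.363977
  k2 = f(0.810000, 1.200606) = -0.449052
  u ← 1.298880 + 0.54·(-0.449052) = 1.056391
t=1.080000, u=1.056391:
  k1 = f(1.080000, 1.056391) = -0.542643
  k2 = f(1.350000, 0.909878) = -0.671160
  u ← 1.056391 + 0.54·(-0.671160) = 0.693965
u(1.62) ≈ 0.6940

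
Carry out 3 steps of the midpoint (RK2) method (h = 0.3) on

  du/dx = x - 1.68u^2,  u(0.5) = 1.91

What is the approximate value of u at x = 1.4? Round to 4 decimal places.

Midpoint: k1 = f(x_n, u_n); k2 = f(x_n + h/2, u_n + (h/2)·k1); u_{n+1} = u_n + h·k2.
x=0.500000, u=1.910000:
  k1 = f(0.500000, 1.910000) = -5.628808
  k2 = f(0.650000, 1.065679) = -1.257928
  u ← 1.910000 + 0.3·(-1.257928) = 1.532622
x=0.800000, u=1.532622:
  k1 = f(0.800000, 1.532622) = -3.146201
  k2 = f(0.950000, 1.060692) = -0.940112
  u ← 1.532622 + 0.3·(-0.940112) = 1.250588
x=1.100000, u=1.250588:
  k1 = f(1.100000, 1.250588) = -1.527471
  k2 = f(1.250000, 1.021468) = -0.502905
  u ← 1.250588 + 0.3·(-0.502905) = 1.099717
u(1.4) ≈ 1.0997

1.0997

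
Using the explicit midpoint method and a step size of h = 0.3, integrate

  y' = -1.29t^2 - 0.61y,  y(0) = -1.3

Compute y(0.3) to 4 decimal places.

Midpoint: k1 = f(t_n, y_n); k2 = f(t_n + h/2, y_n + (h/2)·k1); y_{n+1} = y_n + h·k2.
t=0.000000, y=-1.300000:
  k1 = f(0.000000, -1.300000) = 0.793000
  k2 = f(0.150000, -1.181050) = 0.691415
  y ← -1.300000 + 0.3·0.691415 = -1.092575
y(0.3) ≈ -1.0926

-1.0926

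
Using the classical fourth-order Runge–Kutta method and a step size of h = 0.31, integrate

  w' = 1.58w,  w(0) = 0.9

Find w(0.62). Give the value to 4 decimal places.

2.3963

RK4: k1 = f(s_n, w_n); k2 = f(s_n + h/2, w_n + (h/2)·k1); k3 = f(s_n + h/2, w_n + (h/2)·k2); k4 = f(s_n + h, w_n + h·k3); w_{n+1} = w_n + (h/6)·(k1 + 2k2 + 2k3 + k4).
s=0.000000, w=0.900000:
  k1 = f(0.000000, 0.900000) = 1.422000
  k2 = f(0.155000, 1.120410) = 1.770248
  k3 = f(0.155000, 1.174388) = 1.855534
  k4 = f(0.310000, 1.475215) = 2.330840
  w ← 0.900000 + (0.31/6)·(k1 + 2k2 + 2k3 + k4) = 1.468561
s=0.310000, w=1.468561:
  k1 = f(0.310000, 1.468561) = 2.320326
  k2 = f(0.465000, 1.828211) = 2.888574
  k3 = f(0.465000, 1.916290) = 3.027738
  k4 = f(0.620000, 2.407160) = 3.803312
  w ← 1.468561 + (0.31/6)·(k1 + 2k2 + 2k3 + k4) = 2.396301
w(0.62) ≈ 2.3963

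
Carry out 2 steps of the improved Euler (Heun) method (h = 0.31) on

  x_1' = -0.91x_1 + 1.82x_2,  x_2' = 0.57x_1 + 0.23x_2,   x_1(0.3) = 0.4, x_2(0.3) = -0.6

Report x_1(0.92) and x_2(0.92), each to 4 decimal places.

-0.2921, -0.6834

Heun on (x_1,x_2): k1 = f(t_n, state_n); k2 = f(t_n + h, state_n + h·k1); state_{n+1} = state_n + (h/2)·(k1 + k2).
0.300000: (0.400000, -0.600000)
  k1 = (-1.456000, 0.090000)
  predictor → (-0.051360, -0.572100)
  k2 = (-0.994484, -0.160858)
  → (0.020175, -0.610983)
0.610000: (0.020175, -0.610983)
  k1 = (-1.130348, -0.129026)
  predictor → (-0.330233, -0.650981)
  k2 = (-0.884274, -0.337959)
  → (-0.292091, -0.683366)
(x_1(0.92), x_2(0.92)) ≈ (-0.2921, -0.6834)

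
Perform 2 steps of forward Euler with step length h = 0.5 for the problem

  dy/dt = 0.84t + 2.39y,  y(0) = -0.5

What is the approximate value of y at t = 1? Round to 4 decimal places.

Euler: y_{n+1} = y_n + h·f(t_n, y_n).
t=0.000000, y=-0.500000: f=-1.195000 → y ← -0.500000 + 0.5·(-1.195000) = -1.097500
t=0.500000, y=-1.097500: f=-2.203025 → y ← -1.097500 + 0.5·(-2.203025) = -2.199013
y(1) ≈ -2.1990

-2.1990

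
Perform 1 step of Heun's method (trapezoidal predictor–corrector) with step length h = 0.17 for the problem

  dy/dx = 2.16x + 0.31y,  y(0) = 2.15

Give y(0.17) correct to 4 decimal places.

2.2975

Heun: k1 = f(x_n, y_n); k2 = f(x_n + h, y_n + h·k1); y_{n+1} = y_n + (h/2)·(k1 + k2).
x=0.000000, y=2.150000:
  k1 = f(0.000000, 2.150000) = 0.666500
  k2 = f(0.170000, 2.263305) = 1.068825
  y ← 2.150000 + (0.17/2)·(0.666500 + 1.068825) = 2.297503
y(0.17) ≈ 2.2975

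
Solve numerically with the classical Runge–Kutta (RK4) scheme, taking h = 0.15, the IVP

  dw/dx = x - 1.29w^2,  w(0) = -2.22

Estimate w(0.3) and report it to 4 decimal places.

-13.6876

RK4: k1 = f(x_n, w_n); k2 = f(x_n + h/2, w_n + (h/2)·k1); k3 = f(x_n + h/2, w_n + (h/2)·k2); k4 = f(x_n + h, w_n + h·k3); w_{n+1} = w_n + (h/6)·(k1 + 2k2 + 2k3 + k4).
x=0.000000, w=-2.220000:
  k1 = f(0.000000, -2.220000) = -6.357636
  k2 = f(0.075000, -2.696823) = -9.306980
  k3 = f(0.075000, -2.918023) = -10.909171
  k4 = f(0.150000, -3.856376) = -19.034407
  w ← -2.220000 + (0.15/6)·(k1 + 2k2 + 2k3 + k4) = -3.865609
x=0.150000, w=-3.865609:
  k1 = f(0.150000, -3.865609) = -19.126380
  k2 = f(0.225000, -5.300087) = -36.012291
  k3 = f(0.225000, -6.566530) = -55.398925
  k4 = f(0.300000, -12.175447) = -190.931557
  w ← -3.865609 + (0.15/6)·(k1 + 2k2 + 2k3 + k4) = -13.687618
w(0.3) ≈ -13.6876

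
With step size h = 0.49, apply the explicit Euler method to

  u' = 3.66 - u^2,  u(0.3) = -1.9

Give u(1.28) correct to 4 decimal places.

Euler: u_{n+1} = u_n + h·f(s_n, u_n).
s=0.300000, u=-1.900000: f=0.050000 → u ← -1.900000 + 0.49·0.050000 = -1.875500
s=0.790000, u=-1.875500: f=0.142500 → u ← -1.875500 + 0.49·0.142500 = -1.805675
u(1.28) ≈ -1.8057

-1.8057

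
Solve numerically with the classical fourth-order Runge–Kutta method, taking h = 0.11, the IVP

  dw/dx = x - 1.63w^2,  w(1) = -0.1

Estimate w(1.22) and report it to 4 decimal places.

0.1423

RK4: k1 = f(x_n, w_n); k2 = f(x_n + h/2, w_n + (h/2)·k1); k3 = f(x_n + h/2, w_n + (h/2)·k2); k4 = f(x_n + h, w_n + h·k3); w_{n+1} = w_n + (h/6)·(k1 + 2k2 + 2k3 + k4).
x=1.000000, w=-0.100000:
  k1 = f(1.000000, -0.100000) = 0.983700
  k2 = f(1.055000, -0.045897) = 1.051566
  k3 = f(1.055000, -0.042164) = 1.052102
  k4 = f(1.110000, 0.015731) = 1.109597
  w ← -0.100000 + (0.11/6)·(k1 + 2k2 + 2k3 + k4) = 0.015512
x=1.110000, w=0.015512:
  k1 = f(1.110000, 0.015512) = 1.109608
  k2 = f(1.165000, 0.076540) = 1.155451
  k3 = f(1.165000, 0.079061) = 1.154811
  k4 = f(1.220000, 0.142541) = 1.186882
  w ← 0.015512 + (0.11/6)·(k1 + 2k2 + 2k3 + k4) = 0.142324
w(1.22) ≈ 0.1423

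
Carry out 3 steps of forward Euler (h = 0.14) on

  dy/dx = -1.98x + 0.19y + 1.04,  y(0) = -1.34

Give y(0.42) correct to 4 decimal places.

Euler: y_{n+1} = y_n + h·f(x_n, y_n).
x=0.000000, y=-1.340000: f=0.785400 → y ← -1.340000 + 0.14·0.785400 = -1.230044
x=0.140000, y=-1.230044: f=0.529092 → y ← -1.230044 + 0.14·0.529092 = -1.155971
x=0.280000, y=-1.155971: f=0.265965 → y ← -1.155971 + 0.14·0.265965 = -1.118736
y(0.42) ≈ -1.1187

-1.1187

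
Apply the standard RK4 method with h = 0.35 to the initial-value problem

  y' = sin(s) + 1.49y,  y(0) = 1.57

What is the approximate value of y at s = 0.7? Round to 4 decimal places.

RK4: k1 = f(s_n, y_n); k2 = f(s_n + h/2, y_n + (h/2)·k1); k3 = f(s_n + h/2, y_n + (h/2)·k2); k4 = f(s_n + h, y_n + h·k3); y_{n+1} = y_n + (h/6)·(k1 + 2k2 + 2k3 + k4).
s=0.000000, y=1.570000:
  k1 = f(0.000000, 1.570000) = 2.339300
  k2 = f(0.175000, 1.979378) = 3.123381
  k3 = f(0.175000, 2.116592) = 3.327830
  k4 = f(0.350000, 2.734740) = 4.417661
  y ← 1.570000 + (0.35/6)·(k1 + 2k2 + 2k3 + k4) = 2.716797
s=0.350000, y=2.716797:
  k1 = f(0.350000, 2.716797) = 4.390926
  k2 = f(0.525000, 3.485209) = 5.694175
  k3 = f(0.525000, 3.713278) = 6.033997
  k4 = f(0.700000, 4.828696) = 7.838975
  y ← 2.716797 + (0.35/6)·(k1 + 2k2 + 2k3 + k4) = 4.798495
y(0.7) ≈ 4.7985

4.7985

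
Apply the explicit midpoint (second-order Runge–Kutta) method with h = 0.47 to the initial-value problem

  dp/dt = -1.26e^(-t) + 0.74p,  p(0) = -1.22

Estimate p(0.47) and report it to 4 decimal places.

-2.2893

Midpoint: k1 = f(t_n, p_n); k2 = f(t_n + h/2, p_n + (h/2)·k1); p_{n+1} = p_n + h·k2.
t=0.000000, p=-1.220000:
  k1 = f(0.000000, -1.220000) = -2.162800
  k2 = f(0.235000, -1.728258) = -2.275030
  p ← -1.220000 + 0.47·(-2.275030) = -2.289264
p(0.47) ≈ -2.2893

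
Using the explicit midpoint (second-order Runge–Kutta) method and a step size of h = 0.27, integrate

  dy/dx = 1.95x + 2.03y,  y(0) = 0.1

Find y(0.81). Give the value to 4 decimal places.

Midpoint: k1 = f(x_n, y_n); k2 = f(x_n + h/2, y_n + (h/2)·k1); y_{n+1} = y_n + h·k2.
x=0.000000, y=0.100000:
  k1 = f(0.000000, 0.100000) = 0.203000
  k2 = f(0.135000, 0.127405) = 0.521882
  y ← 0.100000 + 0.27·0.521882 = 0.240908
x=0.270000, y=0.240908:
  k1 = f(0.270000, 0.240908) = 1.015544
  k2 = f(0.405000, 0.378007) = 1.557103
  y ← 0.240908 + 0.27·1.557103 = 0.661326
x=0.540000, y=0.661326:
  k1 = f(0.540000, 0.661326) = 2.395492
  k2 = f(0.675000, 0.984717) = 3.315227
  y ← 0.661326 + 0.27·3.315227 = 1.556437
y(0.81) ≈ 1.5564

1.5564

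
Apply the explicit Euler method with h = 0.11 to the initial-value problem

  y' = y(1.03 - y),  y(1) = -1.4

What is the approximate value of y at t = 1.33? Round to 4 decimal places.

-3.1774

Euler: y_{n+1} = y_n + h·f(t_n, y_n).
t=1.000000, y=-1.400000: f=-3.402000 → y ← -1.400000 + 0.11·(-3.402000) = -1.774220
t=1.110000, y=-1.774220: f=-4.975303 → y ← -1.774220 + 0.11·(-4.975303) = -2.321503
t=1.220000, y=-2.321503: f=-7.780526 → y ← -2.321503 + 0.11·(-7.780526) = -3.177361
y(1.33) ≈ -3.1774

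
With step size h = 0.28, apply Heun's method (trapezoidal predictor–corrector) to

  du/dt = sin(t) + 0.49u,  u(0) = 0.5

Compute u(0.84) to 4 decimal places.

1.1291

Heun: k1 = f(t_n, u_n); k2 = f(t_n + h, u_n + h·k1); u_{n+1} = u_n + (h/2)·(k1 + k2).
t=0.000000, u=0.500000:
  k1 = f(0.000000, 0.500000) = 0.245000
  k2 = f(0.280000, 0.568600) = 0.554970
  u ← 0.500000 + (0.28/2)·(0.245000 + 0.554970) = 0.611996
t=0.280000, u=0.611996:
  k1 = f(0.280000, 0.611996) = 0.576234
  k2 = f(0.560000, 0.773341) = 0.910123
  u ← 0.611996 + (0.28/2)·(0.576234 + 0.910123) = 0.820086
t=0.560000, u=0.820086:
  k1 = f(0.560000, 0.820086) = 0.933028
  k2 = f(0.840000, 1.081334) = 1.274497
  u ← 0.820086 + (0.28/2)·(0.933028 + 1.274497) = 1.129139
u(0.84) ≈ 1.1291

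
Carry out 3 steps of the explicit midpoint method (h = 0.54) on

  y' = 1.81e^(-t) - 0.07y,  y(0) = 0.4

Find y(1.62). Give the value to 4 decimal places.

Midpoint: k1 = f(t_n, y_n); k2 = f(t_n + h/2, y_n + (h/2)·k1); y_{n+1} = y_n + h·k2.
t=0.000000, y=0.400000:
  k1 = f(0.000000, 0.400000) = 1.782000
  k2 = f(0.270000, 0.881140) = 1.320037
  y ← 0.400000 + 0.54·1.320037 = 1.112820
t=0.540000, y=1.112820:
  k1 = f(0.540000, 1.112820) = 0.976877
  k2 = f(0.810000, 1.376577) = 0.708833
  y ← 1.112820 + 0.54·0.708833 = 1.495590
t=1.080000, y=1.495590:
  k1 = f(1.080000, 1.495590) = 0.509977
  k2 = f(1.350000, 1.633283) = 0.354895
  y ← 1.495590 + 0.54·0.354895 = 1.687233
y(1.62) ≈ 1.6872

1.6872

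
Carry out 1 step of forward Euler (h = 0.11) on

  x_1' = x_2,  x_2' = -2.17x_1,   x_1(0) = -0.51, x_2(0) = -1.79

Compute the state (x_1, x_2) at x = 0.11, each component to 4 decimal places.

Euler on (x_1,x_2): x_1_{n+1} = x_1_n + h·x_1', x_2_{n+1} = x_2_n + h·x_2'.
0.000000: (-0.510000, -1.790000); f=(-1.790000, 1.106700) → (-0.706900, -1.668263)
(x_1(0.11), x_2(0.11)) ≈ (-0.7069, -1.6683)

-0.7069, -1.6683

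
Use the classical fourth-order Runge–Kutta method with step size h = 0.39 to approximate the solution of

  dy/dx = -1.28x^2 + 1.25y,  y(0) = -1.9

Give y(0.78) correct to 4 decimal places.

RK4: k1 = f(x_n, y_n); k2 = f(x_n + h/2, y_n + (h/2)·k1); k3 = f(x_n + h/2, y_n + (h/2)·k2); k4 = f(x_n + h, y_n + h·k3); y_{n+1} = y_n + (h/6)·(k1 + 2k2 + 2k3 + k4).
x=0.000000, y=-1.900000:
  k1 = f(0.000000, -1.900000) = -2.375000
  k2 = f(0.195000, -2.363125) = -3.002578
  k3 = f(0.195000, -2.485503) = -3.155550
  k4 = f(0.390000, -3.130665) = -4.108019
  y ← -1.900000 + (0.39/6)·(k1 + 2k2 + 2k3 + k4) = -3.121953
x=0.390000, y=-3.121953:
  k1 = f(0.390000, -3.121953) = -4.097129
  k2 = f(0.585000, -3.920893) = -5.339164
  k3 = f(0.585000, -4.163090) = -5.641911
  k4 = f(0.780000, -5.322298) = -7.431625
  y ← -3.121953 + (0.39/6)·(k1 + 2k2 + 2k3 + k4) = -5.298862
y(0.78) ≈ -5.2989

-5.2989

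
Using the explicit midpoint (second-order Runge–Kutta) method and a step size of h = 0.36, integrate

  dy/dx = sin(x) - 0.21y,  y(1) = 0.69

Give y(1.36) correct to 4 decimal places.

Midpoint: k1 = f(x_n, y_n); k2 = f(x_n + h/2, y_n + (h/2)·k1); y_{n+1} = y_n + h·k2.
x=1.000000, y=0.690000:
  k1 = f(1.000000, 0.690000) = 0.696571
  k2 = f(1.180000, 0.815383) = 0.753376
  y ← 0.690000 + 0.36·0.753376 = 0.961215
y(1.36) ≈ 0.9612

0.9612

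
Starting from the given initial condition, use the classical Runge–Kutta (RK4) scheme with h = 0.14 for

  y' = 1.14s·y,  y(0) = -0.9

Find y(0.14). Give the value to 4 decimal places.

RK4: k1 = f(s_n, y_n); k2 = f(s_n + h/2, y_n + (h/2)·k1); k3 = f(s_n + h/2, y_n + (h/2)·k2); k4 = f(s_n + h, y_n + h·k3); y_{n+1} = y_n + (h/6)·(k1 + 2k2 + 2k3 + k4).
s=0.000000, y=-0.900000:
  k1 = f(0.000000, -0.900000) = 0.000000
  k2 = f(0.070000, -0.900000) = -0.071820
  k3 = f(0.070000, -0.905027) = -0.072221
  k4 = f(0.140000, -0.910111) = -0.145254
  y ← -0.900000 + (0.14/6)·(k1 + 2k2 + 2k3 + k4) = -0.910111
y(0.14) ≈ -0.9101

-0.9101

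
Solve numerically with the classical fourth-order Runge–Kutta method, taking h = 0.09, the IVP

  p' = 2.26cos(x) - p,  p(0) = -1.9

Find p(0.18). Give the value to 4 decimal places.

RK4: k1 = f(x_n, p_n); k2 = f(x_n + h/2, p_n + (h/2)·k1); k3 = f(x_n + h/2, p_n + (h/2)·k2); k4 = f(x_n + h, p_n + h·k3); p_{n+1} = p_n + (h/6)·(k1 + 2k2 + 2k3 + k4).
x=0.000000, p=-1.900000:
  k1 = f(0.000000, -1.900000) = 4.160000
  k2 = f(0.045000, -1.712800) = 3.970512
  k3 = f(0.045000, -1.721327) = 3.979039
  k4 = f(0.090000, -1.541886) = 3.792740
  p ← -1.900000 + (0.09/6)·(k1 + 2k2 + 2k3 + k4) = -1.542222
x=0.090000, p=-1.542222:
  k1 = f(0.090000, -1.542222) = 3.793076
  k2 = f(0.135000, -1.371534) = 3.610971
  k3 = f(0.135000, -1.379729) = 3.619166
  k4 = f(0.180000, -1.216497) = 3.439984
  p ← -1.542222 + (0.09/6)·(k1 + 2k2 + 2k3 + k4) = -1.216822
p(0.18) ≈ -1.2168

-1.2168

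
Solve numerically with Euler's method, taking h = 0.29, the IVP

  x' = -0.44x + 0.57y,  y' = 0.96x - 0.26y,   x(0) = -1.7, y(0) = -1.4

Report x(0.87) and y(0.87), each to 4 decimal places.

-1.9089, -2.4503

Euler on (x,y): x_{n+1} = x_n + h·x', y_{n+1} = y_n + h·y'.
0.000000: (-1.700000, -1.400000); f=(-0.050000, -1.268000) → (-1.714500, -1.767720)
0.290000: (-1.714500, -1.767720); f=(-0.253220, -1.186313) → (-1.787934, -2.111751)
0.580000: (-1.787934, -2.111751); f=(-0.417007, -1.167361) → (-1.908866, -2.450286)
(x(0.87), y(0.87)) ≈ (-1.9089, -2.4503)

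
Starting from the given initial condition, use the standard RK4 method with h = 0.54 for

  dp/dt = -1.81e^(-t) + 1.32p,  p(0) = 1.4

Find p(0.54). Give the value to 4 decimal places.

RK4: k1 = f(t_n, p_n); k2 = f(t_n + h/2, p_n + (h/2)·k1); k3 = f(t_n + h/2, p_n + (h/2)·k2); k4 = f(t_n + h, p_n + h·k3); p_{n+1} = p_n + (h/6)·(k1 + 2k2 + 2k3 + k4).
t=0.000000, p=1.400000:
  k1 = f(0.000000, 1.400000) = 0.038000
  k2 = f(0.270000, 1.410260) = 0.479826
  k3 = f(0.270000, 1.529553) = 0.637293
  k4 = f(0.540000, 1.744138) = 1.247488
  p ← 1.400000 + (0.54/6)·(k1 + 2k2 + 2k3 + k4) = 1.716775
p(0.54) ≈ 1.7168

1.7168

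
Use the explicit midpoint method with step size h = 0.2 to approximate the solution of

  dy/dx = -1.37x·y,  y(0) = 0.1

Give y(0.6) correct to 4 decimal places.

0.0779

Midpoint: k1 = f(x_n, y_n); k2 = f(x_n + h/2, y_n + (h/2)·k1); y_{n+1} = y_n + h·k2.
x=0.000000, y=0.100000:
  k1 = f(0.000000, 0.100000) = 0.000000
  k2 = f(0.100000, 0.100000) = -0.013700
  y ← 0.100000 + 0.2·(-0.013700) = 0.097260
x=0.200000, y=0.097260:
  k1 = f(0.200000, 0.097260) = -0.026649
  k2 = f(0.300000, 0.094595) = -0.038879
  y ← 0.097260 + 0.2·(-0.038879) = 0.089484
x=0.400000, y=0.089484:
  k1 = f(0.400000, 0.089484) = -0.049037
  k2 = f(0.500000, 0.084581) = -0.057938
  y ← 0.089484 + 0.2·(-0.057938) = 0.077897
y(0.6) ≈ 0.0779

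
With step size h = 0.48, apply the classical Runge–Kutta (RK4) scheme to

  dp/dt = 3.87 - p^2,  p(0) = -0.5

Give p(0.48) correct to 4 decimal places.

1.1592

RK4: k1 = f(t_n, p_n); k2 = f(t_n + h/2, p_n + (h/2)·k1); k3 = f(t_n + h/2, p_n + (h/2)·k2); k4 = f(t_n + h, p_n + h·k3); p_{n+1} = p_n + (h/6)·(k1 + 2k2 + 2k3 + k4).
t=0.000000, p=-0.500000:
  k1 = f(0.000000, -0.500000) = 3.620000
  k2 = f(0.240000, 0.368800) = 3.733987
  k3 = f(0.240000, 0.396157) = 3.713060
  k4 = f(0.480000, 1.282269) = 2.225787
  p ← -0.500000 + (0.48/6)·(k1 + 2k2 + 2k3 + k4) = 1.159190
p(0.48) ≈ 1.1592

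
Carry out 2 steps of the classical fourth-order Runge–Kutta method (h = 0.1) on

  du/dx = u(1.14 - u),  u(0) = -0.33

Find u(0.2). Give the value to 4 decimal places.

RK4: k1 = f(x_n, u_n); k2 = f(x_n + h/2, u_n + (h/2)·k1); k3 = f(x_n + h/2, u_n + (h/2)·k2); k4 = f(x_n + h, u_n + h·k3); u_{n+1} = u_n + (h/6)·(k1 + 2k2 + 2k3 + k4).
x=0.000000, u=-0.330000:
  k1 = f(0.000000, -0.330000) = -0.485100
  k2 = f(0.050000, -0.354255) = -0.529347
  k3 = f(0.050000, -0.356467) = -0.533442
  k4 = f(0.100000, -0.383344) = -0.583965
  u ← -0.330000 + (0.1/6)·(k1 + 2k2 + 2k3 + k4) = -0.383244
x=0.100000, u=-0.383244:
  k1 = f(0.100000, -0.383244) = -0.583774
  k2 = f(0.150000, -0.412433) = -0.640274
  k3 = f(0.150000, -0.415258) = -0.645833
  k4 = f(0.200000, -0.447827) = -0.711072
  u ← -0.383244 + (0.1/6)·(k1 + 2k2 + 2k3 + k4) = -0.447695
u(0.2) ≈ -0.4477

-0.4477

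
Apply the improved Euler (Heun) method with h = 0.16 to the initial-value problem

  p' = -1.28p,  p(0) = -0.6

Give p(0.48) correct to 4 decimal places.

Heun: k1 = f(x_n, p_n); k2 = f(x_n + h, p_n + h·k1); p_{n+1} = p_n + (h/2)·(k1 + k2).
x=0.000000, p=-0.600000:
  k1 = f(0.000000, -0.600000) = 0.768000
  k2 = f(0.160000, -0.477120) = 0.610714
  p ← -0.600000 + (0.16/2)·(0.768000 + 0.610714) = -0.489703
x=0.160000, p=-0.489703:
  k1 = f(0.160000, -0.489703) = 0.626820
  k2 = f(0.320000, -0.389412) = 0.498447
  p ← -0.489703 + (0.16/2)·(0.626820 + 0.498447) = -0.399682
x=0.320000, p=-0.399682:
  k1 = f(0.320000, -0.399682) = 0.511592
  k2 = f(0.480000, -0.317827) = 0.406818
  p ← -0.399682 + (0.16/2)·(0.511592 + 0.406818) = -0.326209
p(0.48) ≈ -0.3262

-0.3262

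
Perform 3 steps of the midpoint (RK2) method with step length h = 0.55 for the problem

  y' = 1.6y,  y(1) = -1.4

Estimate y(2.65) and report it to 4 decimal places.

-16.3154

Midpoint: k1 = f(s_n, y_n); k2 = f(s_n + h/2, y_n + (h/2)·k1); y_{n+1} = y_n + h·k2.
s=1.000000, y=-1.400000:
  k1 = f(1.000000, -1.400000) = -2.240000
  k2 = f(1.275000, -2.016000) = -3.225600
  y ← -1.400000 + 0.55·(-3.225600) = -3.174080
s=1.550000, y=-3.174080:
  k1 = f(1.550000, -3.174080) = -5.078528
  k2 = f(1.825000, -4.570675) = -7.313080
  y ← -3.174080 + 0.55·(-7.313080) = -7.196274
s=2.100000, y=-7.196274:
  k1 = f(2.100000, -7.196274) = -11.514039
  k2 = f(2.375000, -10.362635) = -16.580216
  y ← -7.196274 + 0.55·(-16.580216) = -16.315393
y(2.65) ≈ -16.3154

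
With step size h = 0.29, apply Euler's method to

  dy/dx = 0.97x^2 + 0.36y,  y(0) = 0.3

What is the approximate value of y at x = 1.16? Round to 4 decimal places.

Euler: y_{n+1} = y_n + h·f(x_n, y_n).
x=0.000000, y=0.300000: f=0.108000 → y ← 0.300000 + 0.29·0.108000 = 0.331320
x=0.290000, y=0.331320: f=0.200852 → y ← 0.331320 + 0.29·0.200852 = 0.389567
x=0.580000, y=0.389567: f=0.466552 → y ← 0.389567 + 0.29·0.466552 = 0.524867
x=0.870000, y=0.524867: f=0.923145 → y ← 0.524867 + 0.29·0.923145 = 0.792579
y(1.16) ≈ 0.7926

0.7926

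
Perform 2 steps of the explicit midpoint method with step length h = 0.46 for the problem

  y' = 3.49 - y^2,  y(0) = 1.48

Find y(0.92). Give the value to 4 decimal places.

Midpoint: k1 = f(t_n, y_n); k2 = f(t_n + h/2, y_n + (h/2)·k1); y_{n+1} = y_n + h·k2.
t=0.000000, y=1.480000:
  k1 = f(0.000000, 1.480000) = 1.299600
  k2 = f(0.230000, 1.778908) = 0.325486
  y ← 1.480000 + 0.46·0.325486 = 1.629724
t=0.460000, y=1.629724:
  k1 = f(0.460000, 1.629724) = 0.834001
  k2 = f(0.690000, 1.821544) = 0.171978
  y ← 1.629724 + 0.46·0.171978 = 1.708834
y(0.92) ≈ 1.7088

1.7088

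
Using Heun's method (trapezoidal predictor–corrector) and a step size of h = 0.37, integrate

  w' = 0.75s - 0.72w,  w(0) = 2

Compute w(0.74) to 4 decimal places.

1.3628

Heun: k1 = f(s_n, w_n); k2 = f(s_n + h, w_n + h·k1); w_{n+1} = w_n + (h/2)·(k1 + k2).
s=0.000000, w=2.000000:
  k1 = f(0.000000, 2.000000) = -1.440000
  k2 = f(0.370000, 1.467200) = -0.778884
  w ← 2.000000 + (0.37/2)·(-1.440000 + (-0.778884)) = 1.589506
s=0.370000, w=1.589506:
  k1 = f(0.370000, 1.589506) = -0.866945
  k2 = f(0.740000, 1.268737) = -0.358491
  w ← 1.589506 + (0.37/2)·(-0.866945 + (-0.358491)) = 1.362801
w(0.74) ≈ 1.3628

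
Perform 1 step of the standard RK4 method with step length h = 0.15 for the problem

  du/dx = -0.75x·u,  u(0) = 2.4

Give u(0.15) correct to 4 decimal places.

RK4: k1 = f(x_n, u_n); k2 = f(x_n + h/2, u_n + (h/2)·k1); k3 = f(x_n + h/2, u_n + (h/2)·k2); k4 = f(x_n + h, u_n + h·k3); u_{n+1} = u_n + (h/6)·(k1 + 2k2 + 2k3 + k4).
x=0.000000, u=2.400000:
  k1 = f(0.000000, 2.400000) = 0.000000
  k2 = f(0.075000, 2.400000) = -0.135000
  k3 = f(0.075000, 2.389875) = -0.134430
  k4 = f(0.150000, 2.379835) = -0.267731
  u ← 2.400000 + (0.15/6)·(k1 + 2k2 + 2k3 + k4) = 2.379835
u(0.15) ≈ 2.3798

2.3798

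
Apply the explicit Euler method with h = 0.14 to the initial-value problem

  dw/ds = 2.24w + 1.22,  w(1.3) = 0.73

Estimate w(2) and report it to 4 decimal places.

4.4408

Euler: w_{n+1} = w_n + h·f(s_n, w_n).
s=1.300000, w=0.730000: f=2.855200 → w ← 0.730000 + 0.14·2.855200 = 1.129728
s=1.440000, w=1.129728: f=3.750591 → w ← 1.129728 + 0.14·3.750591 = 1.654811
s=1.580000, w=1.654811: f=4.926776 → w ← 1.654811 + 0.14·4.926776 = 2.344559
s=1.720000, w=2.344559: f=6.471813 → w ← 2.344559 + 0.14·6.471813 = 3.250613
s=1.860000, w=3.250613: f=8.501373 → w ← 3.250613 + 0.14·8.501373 = 4.440805
w(2) ≈ 4.4408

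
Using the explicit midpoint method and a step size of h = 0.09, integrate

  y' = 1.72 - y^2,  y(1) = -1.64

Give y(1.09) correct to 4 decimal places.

Midpoint: k1 = f(t_n, y_n); k2 = f(t_n + h/2, y_n + (h/2)·k1); y_{n+1} = y_n + h·k2.
t=1.000000, y=-1.640000:
  k1 = f(1.000000, -1.640000) = -0.969600
  k2 = f(1.045000, -1.683632) = -1.114617
  y ← -1.640000 + 0.09·(-1.114617) = -1.740316
y(1.09) ≈ -1.7403

-1.7403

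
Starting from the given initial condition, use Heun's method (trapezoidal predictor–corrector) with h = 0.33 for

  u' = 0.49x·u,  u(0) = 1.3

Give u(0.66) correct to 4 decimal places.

1.4453

Heun: k1 = f(x_n, u_n); k2 = f(x_n + h, u_n + h·k1); u_{n+1} = u_n + (h/2)·(k1 + k2).
x=0.000000, u=1.300000:
  k1 = f(0.000000, 1.300000) = 0.000000
  k2 = f(0.330000, 1.300000) = 0.210210
  u ← 1.300000 + (0.33/2)·(0.000000 + 0.210210) = 1.334685
x=0.330000, u=1.334685:
  k1 = f(0.330000, 1.334685) = 0.215819
  k2 = f(0.660000, 1.405905) = 0.454670
  u ← 1.334685 + (0.33/2)·(0.215819 + 0.454670) = 1.445315
u(0.66) ≈ 1.4453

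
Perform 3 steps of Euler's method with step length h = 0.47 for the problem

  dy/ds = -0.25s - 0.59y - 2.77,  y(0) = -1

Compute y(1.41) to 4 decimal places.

-3.4506

Euler: y_{n+1} = y_n + h·f(s_n, y_n).
s=0.000000, y=-1.000000: f=-2.180000 → y ← -1.000000 + 0.47·(-2.180000) = -2.024600
s=0.470000, y=-2.024600: f=-1.692986 → y ← -2.024600 + 0.47·(-1.692986) = -2.820303
s=0.940000, y=-2.820303: f=-1.341021 → y ← -2.820303 + 0.47·(-1.341021) = -3.450583
y(1.41) ≈ -3.4506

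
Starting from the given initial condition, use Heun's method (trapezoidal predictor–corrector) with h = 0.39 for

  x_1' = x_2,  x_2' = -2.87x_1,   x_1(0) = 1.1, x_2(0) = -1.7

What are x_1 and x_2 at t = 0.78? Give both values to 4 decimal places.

Heun on (x_1,x_2): k1 = f(t_n, state_n); k2 = f(t_n + h, state_n + h·k1); state_{n+1} = state_n + (h/2)·(k1 + k2).
0.000000: (1.100000, -1.700000)
  k1 = (-1.700000, -3.157000)
  predictor → (0.437000, -2.931230)
  k2 = (-2.931230, -1.254190)
  → (0.196910, -2.560182)
0.390000: (0.196910, -2.560182)
  k1 = (-2.560182, -0.565132)
  predictor → (-0.801561, -2.780584)
  k2 = (-2.780584, 2.300480)
  → (-0.844539, -2.221789)
(x_1(0.78), x_2(0.78)) ≈ (-0.8445, -2.2218)

-0.8445, -2.2218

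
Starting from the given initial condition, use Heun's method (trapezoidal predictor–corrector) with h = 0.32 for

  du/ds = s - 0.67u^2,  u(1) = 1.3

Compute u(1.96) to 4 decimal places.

Heun: k1 = f(s_n, u_n); k2 = f(s_n + h, u_n + h·k1); u_{n+1} = u_n + (h/2)·(k1 + k2).
s=1.000000, u=1.300000:
  k1 = f(1.000000, 1.300000) = -0.132300
  k2 = f(1.320000, 1.257664) = 0.260248
  u ← 1.300000 + (0.32/2)·(-0.132300 + 0.260248) = 1.320472
s=1.320000, u=1.320472:
  k1 = f(1.320000, 1.320472) = 0.151757
  k2 = f(1.640000, 1.369034) = 0.384250
  u ← 1.320472 + (0.32/2)·(0.151757 + 0.384250) = 1.406233
s=1.640000, u=1.406233:
  k1 = f(1.640000, 1.406233) = 0.315081
  k2 = f(1.960000, 1.507059) = 0.438278
  u ← 1.406233 + (0.32/2)·(0.315081 + 0.438278) = 1.526770
u(1.96) ≈ 1.5268

1.5268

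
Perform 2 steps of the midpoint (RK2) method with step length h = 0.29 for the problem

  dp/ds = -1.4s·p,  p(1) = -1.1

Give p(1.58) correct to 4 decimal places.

Midpoint: k1 = f(s_n, p_n); k2 = f(s_n + h/2, p_n + (h/2)·k1); p_{n+1} = p_n + h·k2.
s=1.000000, p=-1.100000:
  k1 = f(1.000000, -1.100000) = 1.540000
  k2 = f(1.145000, -0.876700) = 1.405350
  p ← -1.100000 + 0.29·1.405350 = -0.692448
s=1.290000, p=-0.692448:
  k1 = f(1.290000, -0.692448) = 1.250562
  k2 = f(1.435000, -0.511117) = 1.026834
  p ← -0.692448 + 0.29·1.026834 = -0.394667
p(1.58) ≈ -0.3947

-0.3947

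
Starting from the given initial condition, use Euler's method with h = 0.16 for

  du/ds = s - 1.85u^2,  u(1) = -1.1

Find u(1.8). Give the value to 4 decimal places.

Euler: u_{n+1} = u_n + h·f(s_n, u_n).
s=1.000000, u=-1.100000: f=-1.238500 → u ← -1.100000 + 0.16·(-1.238500) = -1.298160
s=1.160000, u=-1.298160: f=-1.957656 → u ← -1.298160 + 0.16·(-1.957656) = -1.611385
s=1.320000, u=-1.611385: f=-3.483639 → u ← -1.611385 + 0.16·(-3.483639) = -2.168767
s=1.480000, u=-2.168767: f=-7.221569 → u ← -2.168767 + 0.16·(-7.221569) = -3.324218
s=1.640000, u=-3.324218: f=-18.803289 → u ← -3.324218 + 0.16·(-18.803289) = -6.332744
u(1.8) ≈ -6.3327

-6.3327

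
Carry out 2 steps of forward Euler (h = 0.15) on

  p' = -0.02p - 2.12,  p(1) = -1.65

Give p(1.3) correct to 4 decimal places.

Euler: p_{n+1} = p_n + h·f(x_n, p_n).
x=1.000000, p=-1.650000: f=-2.087000 → p ← -1.650000 + 0.15·(-2.087000) = -1.963050
x=1.150000, p=-1.963050: f=-2.080739 → p ← -1.963050 + 0.15·(-2.080739) = -2.275161
p(1.3) ≈ -2.2752

-2.2752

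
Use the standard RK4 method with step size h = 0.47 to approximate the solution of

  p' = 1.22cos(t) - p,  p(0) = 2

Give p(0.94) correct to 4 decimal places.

RK4: k1 = f(t_n, p_n); k2 = f(t_n + h/2, p_n + (h/2)·k1); k3 = f(t_n + h/2, p_n + (h/2)·k2); k4 = f(t_n + h, p_n + h·k3); p_{n+1} = p_n + (h/6)·(k1 + 2k2 + 2k3 + k4).
t=0.000000, p=2.000000:
  k1 = f(0.000000, 2.000000) = -0.780000
  k2 = f(0.235000, 1.816700) = -0.630233
  k3 = f(0.235000, 1.851895) = -0.665428
  k4 = f(0.470000, 1.687249) = -0.599536
  p ← 2.000000 + (0.47/6)·(k1 + 2k2 + 2k3 + k4) = 1.688950
t=0.470000, p=1.688950:
  k1 = f(0.470000, 1.688950) = -0.601236
  k2 = f(0.705000, 1.547659) = -0.618493
  k3 = f(0.705000, 1.543604) = -0.614438
  k4 = f(0.940000, 1.400164) = -0.680623
  p ← 1.688950 + (0.47/6)·(k1 + 2k2 + 2k3 + k4) = 1.395378
p(0.94) ≈ 1.3954

1.3954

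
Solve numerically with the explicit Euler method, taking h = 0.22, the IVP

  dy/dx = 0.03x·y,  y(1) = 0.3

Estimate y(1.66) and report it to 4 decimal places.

0.3073

Euler: y_{n+1} = y_n + h·f(x_n, y_n).
x=1.000000, y=0.300000: f=0.009000 → y ← 0.300000 + 0.22·0.009000 = 0.301980
x=1.220000, y=0.301980: f=0.011052 → y ← 0.301980 + 0.22·0.011052 = 0.304412
x=1.440000, y=0.304412: f=0.013151 → y ← 0.304412 + 0.22·0.013151 = 0.307305
y(1.66) ≈ 0.3073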